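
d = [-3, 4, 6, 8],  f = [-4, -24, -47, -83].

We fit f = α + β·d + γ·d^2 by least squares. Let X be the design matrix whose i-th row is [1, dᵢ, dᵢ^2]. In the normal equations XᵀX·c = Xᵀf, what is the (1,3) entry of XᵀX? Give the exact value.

Row 1 ↔ basis 1, column 3 ↔ basis d^2, so (XᵀX)_{1,3} = Σᵢ d^2 = (1)·(9) + (1)·(16) + (1)·(36) + (1)·(64) = 125.

125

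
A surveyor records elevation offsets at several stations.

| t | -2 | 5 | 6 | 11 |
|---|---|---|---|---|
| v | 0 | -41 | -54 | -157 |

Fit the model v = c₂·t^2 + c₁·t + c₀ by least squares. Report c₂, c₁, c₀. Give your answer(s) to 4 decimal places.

c₂ = -1.0498, c₁ = -2.6216, c₀ = -1.0770

From the data, Σt^2·t^2 = 16578, Σt^2·t = 1664, Σt^2 = 186, Σt·t = 186, Σt = 20, Σ1 = 4.
For Mᵀv: Σt^2·v = -21966, Σt·v = -2256, Σv = -252.
MᵀM·[c₂, c₁, c₀]ᵀ = Mᵀv becomes [[16578, 1664, 186]; [1664, 186, 20]; [186, 20, 4]]·[c₂, c₁, c₀]ᵀ = [-21966, -2256, -252]ᵀ.
Solving the 3×3 system (Gaussian elimination) gives c₂ = -75132/71569, c₁ = -187626/71569, c₀ = -77079/71569.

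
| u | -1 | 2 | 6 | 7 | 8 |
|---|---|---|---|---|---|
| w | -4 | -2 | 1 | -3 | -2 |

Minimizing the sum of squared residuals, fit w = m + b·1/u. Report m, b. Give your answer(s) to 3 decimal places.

m = -1.976, b = 1.795

Sums needed: Σ1 = 5, Σ1/u = -11/168, Σ1/u·1/u = 37081/28224.
Moment sums: Σw = -10, Σ1/u·w = 209/84.
XᵀX·[m, b]ᵀ = Xᵀw becomes [[5, -11/168]; [-11/168, 37081/28224]]·[m, b]ᵀ = [-10, 209/84]ᵀ.
Δ = 5·(37081/28224) − (-11/168)² = 46321/7056.
m = ((-10)·(37081/28224) − (-11/168)·(209/84))/(46321/7056) = -8323/4211; b = (5·(209/84) − (-11/168)·(-10))/(46321/7056) = 7560/4211.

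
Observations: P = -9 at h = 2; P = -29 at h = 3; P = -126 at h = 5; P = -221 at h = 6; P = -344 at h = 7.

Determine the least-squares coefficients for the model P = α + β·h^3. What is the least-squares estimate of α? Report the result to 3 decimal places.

α = -1.680

The normal system XᵀX·[α, β]ᵀ = XᵀP is [[5, 719]; [719, 180723]]·[α, β]ᵀ = [-729, -182333]ᵀ.
Determinant 5·180723 − 719² = 386654.
α = ((-729)·180723 − 719·(-182333))/386654 = -324820/193327; β = (5·(-182333) − 719·(-729))/386654 = -193757/193327.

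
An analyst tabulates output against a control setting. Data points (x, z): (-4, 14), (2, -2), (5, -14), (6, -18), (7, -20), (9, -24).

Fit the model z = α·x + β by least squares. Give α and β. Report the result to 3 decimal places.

Normal-equation sums: Σx·x = 211, Σx = 25, Σ1 = 6.
Moment sums: Σx·z = -594, Σz = -64.
So MᵀM·[α, β]ᵀ = Mᵀz: [[211, 25]; [25, 6]]·[α, β]ᵀ = [-594, -64]ᵀ.
Δ = 211·6 − 25² = 641.
α = ((-594)·6 − 25·(-64))/641 = -1964/641; β = (211·(-64) − 25·(-594))/641 = 1346/641.

α = -3.064, β = 2.100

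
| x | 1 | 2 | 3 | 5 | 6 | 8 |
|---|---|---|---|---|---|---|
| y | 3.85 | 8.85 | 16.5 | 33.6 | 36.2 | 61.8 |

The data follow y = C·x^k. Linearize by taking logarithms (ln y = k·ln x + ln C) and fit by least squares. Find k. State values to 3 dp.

k = 1.325

Taking logs, ln y = k·ln x + ln C, so regress ln y on ln x.
XᵀX = [[11.8122, 7.2724]; [7.2724, 6]], rhs = [25.2537, 17.5593]ᵀ  (here Σln x = 7.2724, Σ(ln x)² = 11.8122, Σln y = 17.5593, Σln x·ln y = 25.2537).
Δ = 11.8122·6 − (7.2724)² = 17.9853; k = (25.2537·6 − 7.2724·17.5593)/17.9853 = 1.32463, ln C = (11.8122·17.5593 − 7.2724·25.2537)/17.9853 = 1.32102.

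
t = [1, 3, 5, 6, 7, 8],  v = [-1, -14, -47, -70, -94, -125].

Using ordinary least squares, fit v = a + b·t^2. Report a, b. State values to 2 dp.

a = 2.29, b = -1.98

Compute the Gram sums: Σ1 = 6, Σt^2 = 184, Σt^2·t^2 = 8500.
And Σv = -351, Σt^2·v = -16428.
Δ = 6·8500 − 184² = 17144.
a = ((-351)·8500 − 184·(-16428))/17144 = 9813/4286; b = (6·(-16428) − 184·(-351))/17144 = -4248/2143.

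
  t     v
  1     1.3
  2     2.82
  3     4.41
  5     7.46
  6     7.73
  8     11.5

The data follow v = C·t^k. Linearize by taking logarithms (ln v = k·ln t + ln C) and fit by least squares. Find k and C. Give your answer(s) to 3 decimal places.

Taking logs, ln v = k·ln t + ln C, so regress ln v on ln t.
Sums: Σln t = 7.2724, Σ(ln t)² = 11.8122, Σln v = 9.2800, Σln t·ln v = 14.3261.
Normal system: [[11.8122, 7.2724]; [7.2724, 6]]·[k, ln C]ᵀ = [14.3261, 9.2800]ᵀ.
Slope k = (n·Σln t·ln v − Σln t·Σln v)/(n·Σ(ln t)² − (Σln t)²) = (6·14.3261 − 7.2724·9.2800)/17.9853 = 1.02690; ln C = (Σln v − k·Σln t)/n = 0.30200, so C = exp(0.30200) = 1.35256.

k = 1.027, C = 1.353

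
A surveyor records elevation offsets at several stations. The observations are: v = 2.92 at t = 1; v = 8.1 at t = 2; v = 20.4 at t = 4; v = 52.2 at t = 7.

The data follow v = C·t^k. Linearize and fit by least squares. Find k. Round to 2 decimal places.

With ln vᵢ as the transformed response and ln tᵢ as the regressor:
AᵀA = [[6.1888, 4.0254]; [4.0254, 4]], rhs = [13.3266, 10.1341]ᵀ  (here Σln t = 4.0254, Σ(ln t)² = 6.1888, Σln v = 10.1341, Σln t·ln v = 13.3266).
Solving (det = 8.5519): k = 1.46323, ln C = 1.06102.

k = 1.46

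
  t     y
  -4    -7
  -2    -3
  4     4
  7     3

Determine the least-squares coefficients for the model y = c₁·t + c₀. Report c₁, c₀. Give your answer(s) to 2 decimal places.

Setting ∂/∂c₁ … = 0 gives: 85·c₁ + 5·c₀ = 71;  5·c₁ + 4·c₀ = -3.
Determinant 85·4 − 5² = 315.
c₁ = (71·4 − 5·(-3))/315 = 299/315; c₀ = (85·(-3) − 5·71)/315 = -122/63.

c₁ = 0.95, c₀ = -1.94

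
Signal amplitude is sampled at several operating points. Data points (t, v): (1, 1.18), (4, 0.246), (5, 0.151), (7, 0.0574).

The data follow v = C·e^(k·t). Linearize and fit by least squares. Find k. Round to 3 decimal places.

Let Y = ln v. Fitting Y = k·t + ln C by least squares:
Sums: Σt = 17.0000, Σ(t)² = 91.0000, Σln v = -5.9851, Σt·ln v = -34.9005.
Normal system: [[91.0000, 17.0000]; [17.0000, 4]]·[k, ln C]ᵀ = [-34.9005, -5.9851]ᵀ.
Δ = 91.0000·4 − (17.0000)² = 75.0000; k = (-34.9005·4 − 17.0000·-5.9851)/75.0000 = -0.50474, ln C = (91.0000·-5.9851 − 17.0000·-34.9005)/75.0000 = 0.64887.

k = -0.505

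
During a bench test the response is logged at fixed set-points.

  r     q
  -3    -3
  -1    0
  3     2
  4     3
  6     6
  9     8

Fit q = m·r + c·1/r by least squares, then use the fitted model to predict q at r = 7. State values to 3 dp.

q̂ = 6.343

Entries of AᵀA: Σr·r = 152, Σr·1/r = 6, Σ1/r·1/r = 1717/1296.
For Aᵀq: Σr·q = 135, Σ1/r·q = 155/36.
Determinant 152·(1717/1296) − 6² = 26791/162.
m = (135·(1717/1296) − 6·(155/36))/(26791/162) = 198315/214328; c = (152·(155/36) − 6·135)/(26791/162) = -25200/26791.
At r = 7: q̂ = (198315/214328)·(7) + (-25200/26791)·(1/7) = 1359405/214328.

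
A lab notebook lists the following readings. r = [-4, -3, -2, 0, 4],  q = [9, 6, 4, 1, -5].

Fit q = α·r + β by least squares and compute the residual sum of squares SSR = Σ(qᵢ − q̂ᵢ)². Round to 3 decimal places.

SSR = 1.775

Normal-equation sums: Σr·r = 45, Σr = -5, Σ1 = 5.
Moment sums: Σr·q = -82, Σq = 15.
MᵀM·[α, β]ᵀ = Mᵀq becomes [[45, -5]; [-5, 5]]·[α, β]ᵀ = [-82, 15]ᵀ.
Δ = 45·5 − (-5)² = 200.
α = ((-82)·5 − (-5)·15)/200 = -67/40; β = (45·15 − (-5)·(-82))/200 = 53/40.
Residuals: 39/40, -7/20, -27/40, -13/40, 3/8; SSR = 71/40.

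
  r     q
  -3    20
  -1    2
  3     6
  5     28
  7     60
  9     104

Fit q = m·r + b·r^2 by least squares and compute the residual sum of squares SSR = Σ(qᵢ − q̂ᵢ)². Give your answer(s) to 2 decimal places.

Sums needed: Σr·r = 174, Σr·r^2 = 1196, Σr^2·r^2 = 9750.
Moment sums: Σr·q = 1452, Σr^2·q = 12300.
So XᵀX·[m, b]ᵀ = Xᵀq: [[174, 1196]; [1196, 9750]]·[m, b]ᵀ = [1452, 12300]ᵀ.
Δ = 174·9750 − 1196² = 266084.
m = (1452·9750 − 1196·12300)/266084 = -10650/5117; b = (174·12300 − 1196·1452)/266084 = 100902/66521.
Residuals: 6952/66521, -106310/66521, -93642/66521, 32288/66521, 2316/9503, -8828/66521; SSR = 323240/66521.

SSR = 4.86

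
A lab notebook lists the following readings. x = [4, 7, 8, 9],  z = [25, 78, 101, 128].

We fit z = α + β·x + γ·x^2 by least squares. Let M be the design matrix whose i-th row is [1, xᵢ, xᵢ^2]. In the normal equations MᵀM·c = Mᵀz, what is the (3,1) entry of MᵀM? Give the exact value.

210

Row 3 ↔ basis x^2, column 1 ↔ basis 1, so (MᵀM)_{3,1} = Σᵢ x^2 = (16)·(1) + (49)·(1) + (64)·(1) + (81)·(1) = 210.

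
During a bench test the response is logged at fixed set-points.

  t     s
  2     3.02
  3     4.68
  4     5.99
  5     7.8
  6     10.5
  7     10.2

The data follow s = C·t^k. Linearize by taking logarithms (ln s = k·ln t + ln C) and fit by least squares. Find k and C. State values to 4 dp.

k = 1.0295, C = 1.4894

Let Y = ln s. Fitting Y = k·ln t + ln C by least squares:
AᵀA = [[13.1965, 8.5252]; [8.5252, 6]], rhs = [16.9814, 11.1665]ᵀ  (here Σln t = 8.5252, Σ(ln t)² = 13.1965, Σln s = 11.1665, Σln t·ln s = 16.9814).
Slope k = (n·Σln t·ln s − Σln t·Σln s)/(n·Σ(ln t)² − (Σln t)²) = (6·16.9814 − 8.5252·11.1665)/6.5005 = 1.02948; ln C = (Σln s − k·Σln t)/n = 0.39835, so C = exp(0.39835) = 1.48936.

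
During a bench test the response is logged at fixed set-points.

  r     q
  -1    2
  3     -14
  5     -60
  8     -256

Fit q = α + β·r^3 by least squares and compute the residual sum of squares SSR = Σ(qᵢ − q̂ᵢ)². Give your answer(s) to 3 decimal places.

SSR = 5.214

The normal equations are: 4·α + 663·β = -328;  663·α + 278499·β = -138952.
(Σ1 = 4, Σr^3 = 663, Σr^3·r^3 = 278499, Σq = -328, Σr^3·q = -138952.)
Determinant 4·278499 − 663² = 674427.
α = ((-328)·278499 − 663·(-138952))/674427 = 19936/17293; β = (4·(-138952) − 663·(-328))/674427 = -338344/674427.
Residuals: 233006/674427, -361398/224809, 1049876/674427, -198688/674427; SSR = 3516296/674427.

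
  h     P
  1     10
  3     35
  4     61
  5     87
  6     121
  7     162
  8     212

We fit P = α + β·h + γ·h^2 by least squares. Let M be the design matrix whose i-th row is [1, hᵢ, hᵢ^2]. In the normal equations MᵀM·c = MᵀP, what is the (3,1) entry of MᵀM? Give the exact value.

Row 3 ↔ basis h^2, column 1 ↔ basis 1, so (MᵀM)_{3,1} = Σᵢ h^2 = (1)·(1) + (9)·(1) + (16)·(1) + (25)·(1) + (36)·(1) + (49)·(1) + (64)·(1) = 200.

200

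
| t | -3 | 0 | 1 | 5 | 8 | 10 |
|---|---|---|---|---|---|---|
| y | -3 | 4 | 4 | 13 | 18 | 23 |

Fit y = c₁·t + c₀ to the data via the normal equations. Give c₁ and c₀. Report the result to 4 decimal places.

c₁ = 1.9562, c₀ = 2.9867

MᵀM·[c₁, c₀]ᵀ = Mᵀy reads: 199·c₁ + 21·c₀ = 452;  21·c₁ + 6·c₀ = 59.
det = 199·6 − 21² = 753.
c₁ = (452·6 − 21·59)/753 = 491/251; c₀ = (199·59 − 21·452)/753 = 2249/753.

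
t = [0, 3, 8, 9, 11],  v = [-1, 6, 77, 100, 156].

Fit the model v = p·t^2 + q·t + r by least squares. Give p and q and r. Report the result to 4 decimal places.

p = 1.5029, q = -2.2848, r = -0.8930

The normal system XᵀX·[p, q, r]ᵀ = Xᵀv is [[25379, 2599, 275]; [2599, 275, 31]; [275, 31, 5]]·[p, q, r]ᵀ = [31958, 3250, 338]ᵀ.
Inverting the 3×3 Gram matrix, [p, q, r]ᵀ = [5197/3458, -7901/3458, -1544/1729]ᵀ.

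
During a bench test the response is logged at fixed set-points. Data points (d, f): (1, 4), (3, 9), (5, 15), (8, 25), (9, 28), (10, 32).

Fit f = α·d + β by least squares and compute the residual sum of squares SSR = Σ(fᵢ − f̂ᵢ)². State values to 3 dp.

Forming XᵀX = [[280, 36]; [36, 6]] and Xᵀf = [878, 113]ᵀ gives XᵀX·[α, β]ᵀ = Xᵀf.
Eliminating β: 6·(row 1) − 36·(row 2) gives 384·α = 6·878 − 36·113 = 1200, so α = 25/8.
Then β = (113 − 36·(25/8))/6 = 1/12.
Residuals: 19/24, -11/24, -17/24, -1/12, -5/24, 2/3; SSR = 11/6.

SSR = 1.833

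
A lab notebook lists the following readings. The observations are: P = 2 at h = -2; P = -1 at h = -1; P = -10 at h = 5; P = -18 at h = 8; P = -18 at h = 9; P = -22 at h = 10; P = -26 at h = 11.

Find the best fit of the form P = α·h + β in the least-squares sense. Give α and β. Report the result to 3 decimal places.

α = -1.992, β = -1.901

Setting ∂/∂α … = 0 gives: 396·α + 40·β = -865;  40·α + 7·β = -93.
Eliminating β: 7·(row 1) − 40·(row 2) gives 1172·α = 7·(-865) − 40·(-93) = -2335, so α = -2335/1172.
Then β = ((-93) − 40·(-2335/1172))/7 = -557/293.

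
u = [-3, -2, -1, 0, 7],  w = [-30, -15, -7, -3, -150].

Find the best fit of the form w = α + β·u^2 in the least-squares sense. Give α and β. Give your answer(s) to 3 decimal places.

α = -3.286, β = -2.993

Entries of MᵀM: Σ1 = 5, Σu^2 = 63, Σu^2·u^2 = 2499.
And Σw = -205, Σu^2·w = -7687.
MᵀM·[α, β]ᵀ = Mᵀw becomes [[5, 63]; [63, 2499]]·[α, β]ᵀ = [-205, -7687]ᵀ.
det = 5·2499 − 63² = 8526.
α = ((-205)·2499 − 63·(-7687))/8526 = -23/7; β = (5·(-7687) − 63·(-205))/8526 = -440/147.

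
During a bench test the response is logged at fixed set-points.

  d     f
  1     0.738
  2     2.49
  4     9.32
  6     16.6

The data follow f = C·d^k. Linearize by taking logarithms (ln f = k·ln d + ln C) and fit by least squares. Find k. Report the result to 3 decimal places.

Let Y = ln f. Fitting Y = k·ln d + ln C by least squares:
Over the data: Σln d = 3.8712, Σ(ln d)² = 5.6127, Σln f = 5.6500, Σln d·ln f = 8.7606.
Normal system: [[5.6127, 3.8712]; [3.8712, 4]]·[k, ln C]ᵀ = [8.7606, 5.6500]ᵀ.
Slope k = (n·Σln d·ln f − Σln d·Σln f)/(n·Σ(ln d)² − (Σln d)²) = (4·8.7606 − 3.8712·5.6500)/7.4645 = 1.76433; ln C = (Σln f − k·Σln d)/n = -0.29501.

k = 1.764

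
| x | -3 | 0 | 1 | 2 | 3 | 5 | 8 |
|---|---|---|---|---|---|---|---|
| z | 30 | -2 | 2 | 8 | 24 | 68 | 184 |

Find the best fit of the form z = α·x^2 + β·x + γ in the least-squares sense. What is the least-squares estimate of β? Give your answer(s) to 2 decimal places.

β = -1.19

The normal equations are: 4900·α + 646·β + 112·γ = 13996;  646·α + 112·β + 16·γ = 1812;  112·α + 16·β + 7·γ = 314.
Solving the 3×3 system (Gaussian elimination) gives α = 48606/16009, β = -8170/6861, γ = -48014/48027.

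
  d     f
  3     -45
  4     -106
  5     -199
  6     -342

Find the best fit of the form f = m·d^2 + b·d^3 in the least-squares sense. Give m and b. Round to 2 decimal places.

Compute the Gram sums: Σd^2·d^2 = 2258, Σd^2·d^3 = 12168, Σd^3·d^3 = 67106.
Right-hand side: Σd^2·f = -19388, Σd^3·f = -106746.
Normal equations: [[2258, 12168]; [12168, 67106]]·[m, b]ᵀ = [-19388, -106746]ᵀ.
Determinant 2258·67106 − 12168² = 3465124.
m = ((-19388)·67106 − 12168·(-106746))/3465124 = -41650/66637; b = (2258·(-106746) − 12168·(-19388))/3465124 = -1279821/866281.

m = -0.63, b = -1.48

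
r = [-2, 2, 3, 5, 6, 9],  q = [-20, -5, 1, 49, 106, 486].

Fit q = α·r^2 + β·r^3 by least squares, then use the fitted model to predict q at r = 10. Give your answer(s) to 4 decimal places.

q̂ = 700.7630

The normal system MᵀM·[α, β]ᵀ = Mᵀq is [[8595, 70193]; [70193, 594579]]·[α, β]ᵀ = [44316, 383462]ᵀ.
det = 8595·594579 − 70193² = 183349256.
α = (44316·594579 − 70193·383462)/183349256 = -283492601/91674628; β = (8595·383462 − 70193·44316)/183349256 = 92591451/91674628.
At r = 10: q̂ = (-283492601/91674628)·(100) + (92591451/91674628)·(1000) = 16060547725/22918657.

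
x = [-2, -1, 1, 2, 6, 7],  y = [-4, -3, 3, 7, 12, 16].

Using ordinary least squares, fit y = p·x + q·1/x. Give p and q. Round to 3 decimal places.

Setting ∂/∂p … = 0 gives: 95·p + 6·q = 212;  6·p + (4495/1764)·q = 221/14.
(Σx·x = 95, Σx·1/x = 6, Σ1/x·1/x = 4495/1764, Σx·y = 212, Σ1/x·y = 221/14.)
Determinant 95·(4495/1764) − 6² = 363521/1764.
p = (212·(4495/1764) − 6·(221/14))/(363521/1764) = 785864/363521; q = (95·(221/14) − 6·212)/(363521/1764) = 401562/363521.

p = 2.162, q = 1.105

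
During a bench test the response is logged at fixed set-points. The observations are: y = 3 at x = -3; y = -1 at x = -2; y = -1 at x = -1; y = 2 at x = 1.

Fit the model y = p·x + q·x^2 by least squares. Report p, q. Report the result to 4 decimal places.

p = 1.7077, q = 0.8462

Normal-equation sums: Σx·x = 15, Σx·x^2 = -35, Σx^2·x^2 = 99.
Moment sums: Σx·y = -4, Σx^2·y = 24.
Normal equations: [[15, -35]; [-35, 99]]·[p, q]ᵀ = [-4, 24]ᵀ.
Determinant 15·99 − (-35)² = 260.
p = ((-4)·99 − (-35)·24)/260 = 111/65; q = (15·24 − (-35)·(-4))/260 = 11/13.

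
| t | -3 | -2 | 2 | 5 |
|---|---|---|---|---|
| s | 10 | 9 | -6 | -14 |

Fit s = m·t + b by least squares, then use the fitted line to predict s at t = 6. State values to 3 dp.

Setting ∂/∂m … = 0 gives: 42·m + 2·b = -130;  2·m + 4·b = -1.
(Σt·t = 42, Σt = 2, Σ1 = 4, Σt·s = -130, Σs = -1.)
Determinant 42·4 − 2² = 164.
m = ((-130)·4 − 2·(-1))/164 = -259/82; b = (42·(-1) − 2·(-130))/164 = 109/82.
At t = 6: ŝ = (-259/82)·(6) + (109/82)·(1) = -1445/82.

ŝ = -17.622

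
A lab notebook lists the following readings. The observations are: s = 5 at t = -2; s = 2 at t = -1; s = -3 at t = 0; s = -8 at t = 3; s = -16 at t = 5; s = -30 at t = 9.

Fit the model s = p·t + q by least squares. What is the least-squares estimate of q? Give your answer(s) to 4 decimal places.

Normal-equation sums: Σt·t = 120, Σt = 14, Σ1 = 6.
Moment sums: Σt·s = -386, Σs = -50.
det = 120·6 − 14² = 524.
p = ((-386)·6 − 14·(-50))/524 = -404/131; q = (120·(-50) − 14·(-386))/524 = -149/131.

q = -1.1374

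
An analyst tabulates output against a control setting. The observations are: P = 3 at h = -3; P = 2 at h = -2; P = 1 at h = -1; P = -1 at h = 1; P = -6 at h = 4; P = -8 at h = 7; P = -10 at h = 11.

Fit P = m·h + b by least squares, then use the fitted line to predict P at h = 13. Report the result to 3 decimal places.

With design matrix X, XᵀX = [[201, 17]; [17, 7]] and XᵀP = [-205, -19]ᵀ.
Δ = 201·7 − 17² = 1118.
m = ((-205)·7 − 17·(-19))/1118 = -556/559; b = (201·(-19) − 17·(-205))/1118 = -167/559.
At h = 13: P̂ = (-556/559)·(13) + (-167/559)·(1) = -7395/559.

P̂ = -13.229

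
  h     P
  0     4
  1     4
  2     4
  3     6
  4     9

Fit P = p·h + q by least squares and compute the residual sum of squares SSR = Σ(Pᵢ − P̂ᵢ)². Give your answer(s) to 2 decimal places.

AᵀA·[p, q]ᵀ = AᵀP reads: 30·p + 10·q = 66;  10·p + 5·q = 27.
(Σh·h = 30, Σh = 10, Σ1 = 5, Σh·P = 66, ΣP = 27.)
det = 30·5 − 10² = 50.
p = (66·5 − 10·27)/50 = 6/5; q = (30·27 − 10·66)/50 = 3.
Residuals: 1, -1/5, -7/5, -3/5, 6/5; SSR = 24/5.

SSR = 4.80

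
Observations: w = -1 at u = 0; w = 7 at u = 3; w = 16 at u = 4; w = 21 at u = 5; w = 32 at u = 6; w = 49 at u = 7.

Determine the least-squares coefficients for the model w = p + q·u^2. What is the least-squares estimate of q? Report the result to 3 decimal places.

q = 0.991

With design matrix X, XᵀX = [[6, 135]; [135, 4659]] and Xᵀw = [124, 4397]ᵀ.
Determinant 6·4659 − 135² = 9729.
p = (124·4659 − 135·4397)/9729 = -5293/3243; q = (6·4397 − 135·124)/9729 = 3214/3243.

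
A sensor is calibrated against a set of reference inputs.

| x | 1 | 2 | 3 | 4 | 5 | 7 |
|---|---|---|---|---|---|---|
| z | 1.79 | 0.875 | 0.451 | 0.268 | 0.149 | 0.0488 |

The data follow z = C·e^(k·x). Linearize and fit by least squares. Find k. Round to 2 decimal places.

Let Y = ln z. Fitting Y = k·x + ln C by least squares:
Σx = 22.0000, Σ(x)² = 104.0000, Σln z = -6.5882, Σx·ln z = -38.0000.
Equations: 104.0000·k + 22.0000·ln C = -38.0000;  22.0000·k + 6·ln C = -6.5882.
Solving (det = 140.0000): k = -0.59328, ln C = 1.07733.

k = -0.59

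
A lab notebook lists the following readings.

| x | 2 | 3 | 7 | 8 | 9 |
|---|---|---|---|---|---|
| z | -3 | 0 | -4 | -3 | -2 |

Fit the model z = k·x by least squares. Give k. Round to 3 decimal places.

k = -0.367

From the data, Σx·x = 207.
And Σx·z = -76.
Hence k = -76 / 207 ≈ -0.36715.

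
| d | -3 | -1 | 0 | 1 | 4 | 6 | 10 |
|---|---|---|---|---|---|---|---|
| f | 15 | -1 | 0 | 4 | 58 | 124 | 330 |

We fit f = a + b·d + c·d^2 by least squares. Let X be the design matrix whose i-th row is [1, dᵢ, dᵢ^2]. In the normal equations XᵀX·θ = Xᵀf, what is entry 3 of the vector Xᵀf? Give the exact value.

Entry 3 ↔ basis d^2, so (Xᵀf)_{3} = Σᵢ (d^2)·fᵢ = (9)·(15) + (1)·(-1) + (0)·(0) + (1)·(4) + (16)·(58) + (36)·(124) + (100)·(330) = 38530.

38530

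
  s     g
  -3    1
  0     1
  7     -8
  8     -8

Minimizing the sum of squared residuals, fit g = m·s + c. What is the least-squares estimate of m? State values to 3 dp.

MᵀM·[m, c]ᵀ = Mᵀg reads: 122·m + 12·c = -123;  12·m + 4·c = -14.
Δ = 122·4 − 12² = 344.
m = ((-123)·4 − 12·(-14))/344 = -81/86; c = (122·(-14) − 12·(-123))/344 = -29/43.

m = -0.942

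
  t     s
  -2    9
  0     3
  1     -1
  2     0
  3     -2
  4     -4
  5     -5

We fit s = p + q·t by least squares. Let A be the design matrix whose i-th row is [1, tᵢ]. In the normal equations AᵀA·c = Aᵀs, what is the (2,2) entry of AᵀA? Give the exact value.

59

Row 2 ↔ basis t, column 2 ↔ basis t, so (AᵀA)_{2,2} = Σᵢ (t)·(t) = (-2)·(-2) + (0)·(0) + (1)·(1) + (2)·(2) + (3)·(3) + (4)·(4) + (5)·(5) = 59.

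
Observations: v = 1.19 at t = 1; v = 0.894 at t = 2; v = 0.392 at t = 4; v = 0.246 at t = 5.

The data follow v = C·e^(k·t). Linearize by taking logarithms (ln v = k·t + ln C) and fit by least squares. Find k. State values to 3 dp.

With ln vᵢ as the transformed response and tᵢ as the regressor:
Σt = 12.0000, Σ(t)² = 46.0000, Σln v = -2.2770, Σt·ln v = -10.8082.
Equations: 46.0000·k + 12.0000·ln C = -10.8082;  12.0000·k + 4·ln C = -2.2770.
Slope k = (n·Σt·ln v − Σt·Σln v)/(n·Σ(t)² − (Σt)²) = (4·-10.8082 − 12.0000·-2.2770)/40.0000 = -0.39772; ln C = (Σln v − k·Σt)/n = 0.62391.

k = -0.398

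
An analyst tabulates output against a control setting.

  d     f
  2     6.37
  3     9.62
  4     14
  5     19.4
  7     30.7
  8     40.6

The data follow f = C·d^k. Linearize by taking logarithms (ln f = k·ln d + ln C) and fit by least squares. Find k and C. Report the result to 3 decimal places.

Let Y = ln f. Fitting Y = k·ln d + ln C by least squares:
Σln d = 8.8128, Σ(ln d)² = 14.3101, Σln f = 16.8478, Σln d·ln f = 26.5665.
Equations: 14.3101·k + 8.8128·ln C = 26.5665;  8.8128·k + 6·ln C = 16.8478.
Δ = 14.3101·6 − (8.8128)² = 8.1947; k = (26.5665·6 − 8.8128·16.8478)/8.1947 = 1.33283, ln C = (14.3101·16.8478 − 8.8128·26.5665)/8.1947 = 0.85030, so C = exp(0.85030) = 2.34035.

k = 1.333, C = 2.340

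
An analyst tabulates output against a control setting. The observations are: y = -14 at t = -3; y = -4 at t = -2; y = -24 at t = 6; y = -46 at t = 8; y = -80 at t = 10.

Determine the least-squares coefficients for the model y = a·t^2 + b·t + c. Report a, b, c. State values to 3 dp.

a = -1.011, b = 1.916, c = 2.191

Entries of MᵀM: Σt^2·t^2 = 15489, Σt^2·t = 1693, Σt^2 = 213, Σt·t = 213, Σt = 19, Σ1 = 5.
For Mᵀy: Σt^2·y = -11950, Σt·y = -1262, Σy = -168.
So MᵀM·[a, b, c]ᵀ = Mᵀy: [[15489, 1693, 213]; [1693, 213, 19]; [213, 19, 5]]·[a, b, c]ᵀ = [-11950, -1262, -168]ᵀ.
Solving the 3×3 system (Gaussian elimination) gives a = -154837/153139, b = 293441/153139, c = 47930/21877.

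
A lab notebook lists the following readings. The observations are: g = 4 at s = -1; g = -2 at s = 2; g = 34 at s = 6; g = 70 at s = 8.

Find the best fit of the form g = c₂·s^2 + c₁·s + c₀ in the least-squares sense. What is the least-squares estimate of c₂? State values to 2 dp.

c₂ = 1.55

The normal equations are: 5409·c₂ + 735·c₁ + 105·c₀ = 5700;  735·c₂ + 105·c₁ + 15·c₀ = 756;  105·c₂ + 15·c₁ + 4·c₀ = 106.
(Σs^2·s^2 = 5409, Σs^2·s = 735, Σs^2 = 105, Σs·s = 105, Σs = 15, Σ1 = 4, Σs^2·g = 5700, Σs·g = 756, Σg = 106.)
Solving the 3×3 system (Gaussian elimination) gives c₂ = 17/11, c₁ = -2477/715, c₀ = -14/13.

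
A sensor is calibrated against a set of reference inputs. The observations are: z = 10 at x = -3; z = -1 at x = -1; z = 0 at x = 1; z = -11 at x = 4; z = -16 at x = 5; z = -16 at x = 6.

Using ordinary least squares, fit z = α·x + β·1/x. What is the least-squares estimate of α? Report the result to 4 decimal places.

MᵀM·[α, β]ᵀ = Mᵀz reads: 88·α + 6·β = -249;  6·α + (8069/3600)·β = -219/20.
det = 88·(8069/3600) − 6² = 72559/450.
α = ((-249)·(8069/3600) − 6·(-219/20))/(72559/450) = -1772661/580472; β = (88·(-219/20) − 6·(-249))/(72559/450) = 238680/72559.

α = -3.0538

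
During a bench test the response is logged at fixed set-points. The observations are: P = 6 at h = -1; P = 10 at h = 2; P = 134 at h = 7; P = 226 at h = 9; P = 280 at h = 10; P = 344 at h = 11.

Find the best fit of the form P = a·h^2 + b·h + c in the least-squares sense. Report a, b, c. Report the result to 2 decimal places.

a = 3.02, b = -2.14, c = 1.32

The normal system XᵀX·[a, b, c]ᵀ = XᵀP is [[33620, 3410, 356]; [3410, 356, 38]; [356, 38, 6]]·[a, b, c]ᵀ = [94542, 9570, 1000]ᵀ.
Solving the 3×3 system (Gaussian elimination) gives a = 80326/26641, b = -57011/26641, c = 35227/26641.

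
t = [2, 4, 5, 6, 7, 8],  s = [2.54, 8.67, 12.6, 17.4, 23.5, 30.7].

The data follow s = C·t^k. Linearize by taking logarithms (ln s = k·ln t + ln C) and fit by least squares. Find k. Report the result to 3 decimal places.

Let Y = ln s. Fitting Y = k·ln t + ln C by least squares:
Σln t = 9.5060, Σ(ln t)² = 16.3136, Σln s = 15.0635, Σln t·ln s = 26.1001.
Equations: 16.3136·k + 9.5060·ln C = 26.1001;  9.5060·k + 6·ln C = 15.0635.
Slope k = (n·Σln t·ln s − Σln t·Σln s)/(n·Σ(ln t)² − (Σln t)²) = (6·26.1001 − 9.5060·15.0635)/7.5177 = 1.78342; ln C = (Σln s − k·Σln t)/n = -0.31495.

k = 1.783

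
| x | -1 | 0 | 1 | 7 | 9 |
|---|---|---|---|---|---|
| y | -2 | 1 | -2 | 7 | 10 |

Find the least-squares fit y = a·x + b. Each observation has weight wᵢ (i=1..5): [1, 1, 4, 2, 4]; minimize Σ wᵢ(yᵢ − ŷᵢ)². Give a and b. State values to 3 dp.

With design matrix M, MᵀWM = [[427, 53]; [53, 12]] and MᵀWy = [452, 45]ᵀ.
det = 427·12 − 53² = 2315.
a = (452·12 − 53·45)/2315 = 3039/2315; b = (427·45 − 53·452)/2315 = -4741/2315.

a = 1.313, b = -2.048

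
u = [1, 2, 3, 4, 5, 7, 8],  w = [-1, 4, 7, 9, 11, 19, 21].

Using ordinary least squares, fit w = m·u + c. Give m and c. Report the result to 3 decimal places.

m = 3.043, c = -3.043

Setting ∂/∂m … = 0 gives: 168·m + 30·c = 420;  30·m + 7·c = 70.
(Σu·u = 168, Σu = 30, Σ1 = 7, Σu·w = 420, Σw = 70.)
Determinant 168·7 − 30² = 276.
m = (420·7 − 30·70)/276 = 70/23; c = (168·70 − 30·420)/276 = -70/23.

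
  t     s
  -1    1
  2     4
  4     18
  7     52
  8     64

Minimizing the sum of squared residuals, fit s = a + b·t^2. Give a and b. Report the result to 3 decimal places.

Compute the Gram sums: Σ1 = 5, Σt^2 = 134, Σt^2·t^2 = 6770.
Right-hand side: Σs = 139, Σt^2·s = 6949.
Eliminating b: 6770·(row 1) − 134·(row 2) gives 15894·a = 6770·139 − 134·6949 = 9864, so a = 548/883.
Then b = (6949 − 134·(548/883))/6770 = 1791/1766.

a = 0.621, b = 1.014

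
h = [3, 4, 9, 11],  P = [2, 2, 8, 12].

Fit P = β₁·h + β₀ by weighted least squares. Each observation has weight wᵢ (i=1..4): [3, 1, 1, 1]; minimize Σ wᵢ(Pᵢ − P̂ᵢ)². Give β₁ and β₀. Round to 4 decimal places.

β₁ = 1.1969, β₀ = -1.9160

Sums needed: Σwᵢ·h·h = 245, Σwᵢ·h = 33, Σwᵢ·1 = 6.
For MᵀWP: Σwᵢ·h·P = 230, Σwᵢ·P = 28.
MᵀWM·[β₁, β₀]ᵀ = MᵀWP becomes [[245, 33]; [33, 6]]·[β₁, β₀]ᵀ = [230, 28]ᵀ.
Determinant 245·6 − 33² = 381.
β₁ = (230·6 − 33·28)/381 = 152/127; β₀ = (245·28 − 33·230)/381 = -730/381.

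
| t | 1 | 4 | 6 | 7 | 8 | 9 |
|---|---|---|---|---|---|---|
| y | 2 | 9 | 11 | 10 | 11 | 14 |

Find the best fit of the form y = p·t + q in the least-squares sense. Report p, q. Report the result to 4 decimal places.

Compute the Gram sums: Σt·t = 247, Σt = 35, Σ1 = 6.
Moment sums: Σt·y = 388, Σy = 57.
Normal equations: [[247, 35]; [35, 6]]·[p, q]ᵀ = [388, 57]ᵀ.
Eliminating q: 6·(row 1) − 35·(row 2) gives 257·p = 6·388 − 35·57 = 333, so p = 333/257.
Then q = (57 − 35·(333/257))/6 = 499/257.

p = 1.2957, q = 1.9416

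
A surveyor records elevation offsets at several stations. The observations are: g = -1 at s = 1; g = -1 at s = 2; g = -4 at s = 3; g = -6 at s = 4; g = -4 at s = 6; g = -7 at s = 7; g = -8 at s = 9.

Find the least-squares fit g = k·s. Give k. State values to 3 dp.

MᵀM·[k]ᵀ = Mᵀg reads: 196·k = -184.
k = (-184)/196 = -0.938776.

k = -0.939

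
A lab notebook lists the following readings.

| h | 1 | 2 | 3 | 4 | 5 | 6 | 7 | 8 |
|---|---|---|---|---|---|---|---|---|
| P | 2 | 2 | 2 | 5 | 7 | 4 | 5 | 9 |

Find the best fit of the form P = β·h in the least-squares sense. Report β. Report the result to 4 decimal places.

XᵀX·[β]ᵀ = XᵀP reads: 204·β = 198.
Hence β = 198 / 204 ≈ 0.970588.

β = 0.9706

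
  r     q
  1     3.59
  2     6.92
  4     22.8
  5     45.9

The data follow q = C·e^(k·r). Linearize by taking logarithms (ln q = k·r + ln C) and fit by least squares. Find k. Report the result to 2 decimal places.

k = 0.63

Taking logs, ln q = k·r + ln C, so regress ln q on r.
Sums: Σr = 12.0000, Σ(r)² = 46.0000, Σln q = 10.1658, Σr·ln q = 36.7864.
Normal system: [[46.0000, 12.0000]; [12.0000, 4]]·[k, ln C]ᵀ = [36.7864, 10.1658]ᵀ.
Slope k = (n·Σr·ln q − Σr·Σln q)/(n·Σ(r)² − (Σr)²) = (4·36.7864 − 12.0000·10.1658)/40.0000 = 0.62890; ln C = (Σln q − k·Σr)/n = 0.65476.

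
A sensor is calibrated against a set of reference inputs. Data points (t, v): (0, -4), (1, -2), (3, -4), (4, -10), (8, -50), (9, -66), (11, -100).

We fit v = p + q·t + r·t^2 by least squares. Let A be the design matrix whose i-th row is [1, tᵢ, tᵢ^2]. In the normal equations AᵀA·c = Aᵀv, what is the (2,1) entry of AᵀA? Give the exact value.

Row 2 ↔ basis t, column 1 ↔ basis 1, so (AᵀA)_{2,1} = Σᵢ t = (0)·(1) + (1)·(1) + (3)·(1) + (4)·(1) + (8)·(1) + (9)·(1) + (11)·(1) = 36.

36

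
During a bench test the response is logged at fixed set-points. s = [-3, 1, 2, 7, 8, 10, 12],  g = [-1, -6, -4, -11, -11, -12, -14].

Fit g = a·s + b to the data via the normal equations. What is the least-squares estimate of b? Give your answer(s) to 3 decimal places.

b = -3.844

With design matrix A, AᵀA = [[371, 37]; [37, 7]] and Aᵀg = [-464, -59]ᵀ.
Determinant 371·7 − 37² = 1228.
a = ((-464)·7 − 37·(-59))/1228 = -1065/1228; b = (371·(-59) − 37·(-464))/1228 = -4721/1228.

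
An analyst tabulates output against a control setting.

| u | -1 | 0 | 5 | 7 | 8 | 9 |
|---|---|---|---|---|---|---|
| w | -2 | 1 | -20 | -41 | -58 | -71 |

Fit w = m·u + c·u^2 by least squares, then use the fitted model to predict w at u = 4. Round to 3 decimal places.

ŵ = -12.071

With design matrix X, XᵀX = [[220, 1708]; [1708, 13684]] and Xᵀw = [-1488, -11974]ᵀ.
Eliminating c: 13684·(row 1) − 1708·(row 2) gives 93216·m = 13684·(-1488) − 1708·(-11974) = 89800, so m = 11225/11652.
Then c = ((-11974) − 1708·(11225/11652))/13684 = -11597/11652.
At u = 4: ŵ = (11225/11652)·(4) + (-11597/11652)·(16) = -11721/971.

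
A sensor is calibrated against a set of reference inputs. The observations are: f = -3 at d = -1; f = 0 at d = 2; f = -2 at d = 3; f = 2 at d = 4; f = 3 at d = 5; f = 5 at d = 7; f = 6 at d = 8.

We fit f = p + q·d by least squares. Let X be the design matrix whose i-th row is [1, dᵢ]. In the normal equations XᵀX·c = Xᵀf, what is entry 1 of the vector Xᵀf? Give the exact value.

11

Entry 1 ↔ basis 1, so (Xᵀf)_{1} = Σᵢ fᵢ = (1)·(-3) + (1)·(0) + (1)·(-2) + (1)·(2) + (1)·(3) + (1)·(5) + (1)·(6) = 11.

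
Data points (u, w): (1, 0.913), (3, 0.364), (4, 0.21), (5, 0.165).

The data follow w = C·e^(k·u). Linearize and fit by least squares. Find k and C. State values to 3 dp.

With ln wᵢ as the transformed response and uᵢ as the regressor:
XᵀX = [[51.0000, 13.0000]; [13.0000, 4]], rhs = [-18.3745, -4.4641]ᵀ  (here Σu = 13.0000, Σ(u)² = 51.0000, Σln w = -4.4641, Σu·ln w = -18.3745).
Solving (det = 35.0000): k = -0.44185, ln C = 0.32000, so C = exp(0.32000) = 1.37713.

k = -0.442, C = 1.377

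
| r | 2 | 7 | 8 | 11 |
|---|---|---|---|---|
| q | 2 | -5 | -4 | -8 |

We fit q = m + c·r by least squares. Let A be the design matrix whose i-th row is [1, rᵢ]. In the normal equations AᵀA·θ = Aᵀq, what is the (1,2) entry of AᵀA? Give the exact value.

28

Row 1 ↔ basis 1, column 2 ↔ basis r, so (AᵀA)_{1,2} = Σᵢ r = (1)·(2) + (1)·(7) + (1)·(8) + (1)·(11) = 28.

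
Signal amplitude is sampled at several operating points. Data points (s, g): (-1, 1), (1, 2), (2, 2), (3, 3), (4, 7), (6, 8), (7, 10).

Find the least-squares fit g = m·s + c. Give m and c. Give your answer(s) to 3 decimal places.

m = 1.201, c = 0.939

Compute the Gram sums: Σs·s = 116, Σs = 22, Σ1 = 7.
And Σs·g = 160, Σg = 33.
AᵀA·[m, c]ᵀ = Aᵀg becomes [[116, 22]; [22, 7]]·[m, c]ᵀ = [160, 33]ᵀ.
Determinant 116·7 − 22² = 328.
m = (160·7 − 22·33)/328 = 197/164; c = (116·33 − 22·160)/328 = 77/82.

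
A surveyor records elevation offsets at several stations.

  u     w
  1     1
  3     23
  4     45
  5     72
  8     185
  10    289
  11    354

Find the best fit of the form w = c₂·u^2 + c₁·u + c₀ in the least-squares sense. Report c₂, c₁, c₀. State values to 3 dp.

c₂ = 2.948, c₁ = -0.208, c₀ = -1.816

Setting ∂/∂c₂ … = 0 gives: 29700·c₂ + 3060·c₁ + 336·c₀ = 86302;  3060·c₂ + 336·c₁ + 42·c₀ = 8874;  336·c₂ + 42·c₁ + 7·c₀ = 969.
Row-reducing yields c₂ = 6155/2088, c₁ = -5/24, c₀ = -4423/2436.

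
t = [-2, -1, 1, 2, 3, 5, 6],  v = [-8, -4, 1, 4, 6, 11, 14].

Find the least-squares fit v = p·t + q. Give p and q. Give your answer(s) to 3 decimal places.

p = 2.654, q = -1.879

The normal system MᵀM·[p, q]ᵀ = Mᵀv is [[80, 14]; [14, 7]]·[p, q]ᵀ = [186, 24]ᵀ.
Eliminating q: 7·(row 1) − 14·(row 2) gives 364·p = 7·186 − 14·24 = 966, so p = 69/26.
Then q = (24 − 14·(69/26))/7 = -171/91.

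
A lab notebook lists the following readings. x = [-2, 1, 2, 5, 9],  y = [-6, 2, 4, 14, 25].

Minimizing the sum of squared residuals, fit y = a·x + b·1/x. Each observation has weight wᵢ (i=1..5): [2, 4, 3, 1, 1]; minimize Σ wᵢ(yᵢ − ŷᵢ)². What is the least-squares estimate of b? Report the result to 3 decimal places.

Forming AᵀWA = [[130, 11]; [11, 42949/8100]] and AᵀWy = [351, 1151/45]ᵀ gives AᵀWA·[a, b]ᵀ = AᵀWy.
det = 130·(42949/8100) − 11² = 460327/810.
a = (351·(42949/8100) − 11·(1151/45))/(460327/810) = 1828017/657610; b = (130·(1151/45) − 11·351)/(460327/810) = -62010/65761.

b = -0.943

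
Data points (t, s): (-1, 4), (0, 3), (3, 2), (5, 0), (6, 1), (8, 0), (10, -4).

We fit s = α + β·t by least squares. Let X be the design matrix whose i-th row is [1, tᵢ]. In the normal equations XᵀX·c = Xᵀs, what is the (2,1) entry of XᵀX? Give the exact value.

Row 2 ↔ basis t, column 1 ↔ basis 1, so (XᵀX)_{2,1} = Σᵢ t = (-1)·(1) + (0)·(1) + (3)·(1) + (5)·(1) + (6)·(1) + (8)·(1) + (10)·(1) = 31.

31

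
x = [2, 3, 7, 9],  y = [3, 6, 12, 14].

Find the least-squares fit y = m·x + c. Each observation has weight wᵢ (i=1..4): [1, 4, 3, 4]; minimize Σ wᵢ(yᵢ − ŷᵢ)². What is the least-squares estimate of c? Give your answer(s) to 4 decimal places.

c = 1.4620

Sums needed: Σwᵢ·x·x = 511, Σwᵢ·x = 71, Σwᵢ·1 = 12.
Moment sums: Σwᵢ·x·y = 834, Σwᵢ·y = 119.
So AᵀWA·[m, c]ᵀ = AᵀWy: [[511, 71]; [71, 12]]·[m, c]ᵀ = [834, 119]ᵀ.
Determinant 511·12 − 71² = 1091.
m = (834·12 − 71·119)/1091 = 1559/1091; c = (511·119 − 71·834)/1091 = 1595/1091.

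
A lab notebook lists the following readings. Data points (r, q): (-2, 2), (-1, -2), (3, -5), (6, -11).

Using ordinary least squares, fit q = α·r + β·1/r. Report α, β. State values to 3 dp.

α = -1.970, β = 3.873

With design matrix M, MᵀM = [[50, 4]; [4, 25/18]] and Mᵀq = [-83, -5/2]ᵀ.
Determinant 50·(25/18) − 4² = 481/9.
α = ((-83)·(25/18) − 4·(-5/2))/(481/9) = -1895/962; β = (50·(-5/2) − 4·(-83))/(481/9) = 1863/481.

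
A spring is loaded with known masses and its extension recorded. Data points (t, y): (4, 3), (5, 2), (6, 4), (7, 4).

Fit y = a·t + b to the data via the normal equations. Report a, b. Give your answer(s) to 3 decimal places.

The normal system MᵀM·[a, b]ᵀ = Mᵀy is [[126, 22]; [22, 4]]·[a, b]ᵀ = [74, 13]ᵀ.
Eliminating b: 4·(row 1) − 22·(row 2) gives 20·a = 4·74 − 22·13 = 10, so a = 1/2.
Then b = (13 − 22·(1/2))/4 = 1/2.

a = 0.500, b = 0.500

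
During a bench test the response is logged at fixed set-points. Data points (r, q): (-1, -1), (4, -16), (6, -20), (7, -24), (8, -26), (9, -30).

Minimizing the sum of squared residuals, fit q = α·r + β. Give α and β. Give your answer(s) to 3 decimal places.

α = -2.832, β = -3.924

With design matrix A, AᵀA = [[247, 33]; [33, 6]] and Aᵀq = [-829, -117]ᵀ.
det = 247·6 − 33² = 393.
α = ((-829)·6 − 33·(-117))/393 = -371/131; β = (247·(-117) − 33·(-829))/393 = -514/131.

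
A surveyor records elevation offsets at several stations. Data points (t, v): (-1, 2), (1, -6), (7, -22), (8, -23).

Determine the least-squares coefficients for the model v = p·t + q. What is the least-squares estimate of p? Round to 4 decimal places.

p = -2.7617

Sums needed: Σt·t = 115, Σt = 15, Σ1 = 4.
For Mᵀv: Σt·v = -346, Σv = -49.
MᵀM·[p, q]ᵀ = Mᵀv becomes [[115, 15]; [15, 4]]·[p, q]ᵀ = [-346, -49]ᵀ.
Eliminating q: 4·(row 1) − 15·(row 2) gives 235·p = 4·(-346) − 15·(-49) = -649, so p = -649/235.
Then q = ((-49) − 15·(-649/235))/4 = -89/47.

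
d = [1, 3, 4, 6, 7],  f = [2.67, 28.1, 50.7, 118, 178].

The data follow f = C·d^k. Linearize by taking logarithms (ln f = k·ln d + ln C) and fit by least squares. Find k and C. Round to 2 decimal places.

With ln fᵢ as the transformed response and ln dᵢ as the regressor:
Σln d = 6.2226, Σ(ln d)² = 10.1257, Σln f = 18.1962, Σln d·ln f = 27.7384.
Equations: 10.1257·k + 6.2226·ln C = 27.7384;  6.2226·k + 5·ln C = 18.1962.
Solving (det = 11.9082): k = 2.13841, ln C = 0.97797, so C = exp(0.97797) = 2.65905.

k = 2.14, C = 2.66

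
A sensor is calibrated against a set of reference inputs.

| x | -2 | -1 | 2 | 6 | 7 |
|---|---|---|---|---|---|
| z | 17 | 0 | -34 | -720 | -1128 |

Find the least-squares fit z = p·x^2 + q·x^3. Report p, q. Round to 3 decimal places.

p = -1.987, q = -3.004

Sums needed: Σx^2·x^2 = 3730, Σx^2·x^3 = 24582, Σx^3·x^3 = 164434.
And Σx^2·z = -81260, Σx^3·z = -542832.
Normal equations: [[3730, 24582]; [24582, 164434]]·[p, q]ᵀ = [-81260, -542832]ᵀ.
Δ = 3730·164434 − 24582² = 9064096.
p = ((-81260)·164434 − 24582·(-542832))/9064096 = -2251327/1133012; q = (3730·(-542832) − 24582·(-81260))/9064096 = -3403755/1133012.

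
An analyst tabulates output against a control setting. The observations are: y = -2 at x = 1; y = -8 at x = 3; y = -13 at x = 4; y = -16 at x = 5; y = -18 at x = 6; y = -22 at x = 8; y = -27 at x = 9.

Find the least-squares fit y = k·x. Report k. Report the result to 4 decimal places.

k = -2.9526

From the data, Σx·x = 232.
Moment sums: Σx·y = -685.
k = (-685)/232 = -2.95259.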